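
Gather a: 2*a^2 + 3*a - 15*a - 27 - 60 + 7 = 2*a^2 - 12*a - 80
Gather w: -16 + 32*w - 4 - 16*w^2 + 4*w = -16*w^2 + 36*w - 20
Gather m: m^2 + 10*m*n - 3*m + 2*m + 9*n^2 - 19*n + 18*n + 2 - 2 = m^2 + m*(10*n - 1) + 9*n^2 - n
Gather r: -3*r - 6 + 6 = -3*r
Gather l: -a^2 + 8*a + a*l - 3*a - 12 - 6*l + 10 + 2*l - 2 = -a^2 + 5*a + l*(a - 4) - 4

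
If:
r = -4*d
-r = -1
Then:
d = -1/4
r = 1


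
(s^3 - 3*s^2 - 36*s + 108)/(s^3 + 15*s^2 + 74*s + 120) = (s^2 - 9*s + 18)/(s^2 + 9*s + 20)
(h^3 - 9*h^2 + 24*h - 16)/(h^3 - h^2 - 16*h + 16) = (h - 4)/(h + 4)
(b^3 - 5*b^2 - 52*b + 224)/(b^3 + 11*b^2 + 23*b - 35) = (b^2 - 12*b + 32)/(b^2 + 4*b - 5)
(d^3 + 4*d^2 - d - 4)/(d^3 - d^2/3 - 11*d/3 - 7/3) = 3*(d^2 + 3*d - 4)/(3*d^2 - 4*d - 7)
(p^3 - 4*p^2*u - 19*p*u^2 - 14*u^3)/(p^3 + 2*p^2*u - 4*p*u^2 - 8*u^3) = (p^2 - 6*p*u - 7*u^2)/(p^2 - 4*u^2)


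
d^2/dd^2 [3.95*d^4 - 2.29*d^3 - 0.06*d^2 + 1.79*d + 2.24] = 47.4*d^2 - 13.74*d - 0.12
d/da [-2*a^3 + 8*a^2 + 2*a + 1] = -6*a^2 + 16*a + 2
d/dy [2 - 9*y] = -9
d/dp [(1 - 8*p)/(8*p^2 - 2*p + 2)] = (-32*p^2 + 8*p + (8*p - 1)^2 - 8)/(2*(4*p^2 - p + 1)^2)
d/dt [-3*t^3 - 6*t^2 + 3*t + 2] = -9*t^2 - 12*t + 3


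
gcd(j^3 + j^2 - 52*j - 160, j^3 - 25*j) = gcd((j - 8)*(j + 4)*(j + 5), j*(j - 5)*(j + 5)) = j + 5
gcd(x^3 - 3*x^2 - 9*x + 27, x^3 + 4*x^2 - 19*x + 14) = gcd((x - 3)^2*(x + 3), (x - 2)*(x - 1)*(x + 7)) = 1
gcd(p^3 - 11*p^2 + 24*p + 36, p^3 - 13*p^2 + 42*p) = p - 6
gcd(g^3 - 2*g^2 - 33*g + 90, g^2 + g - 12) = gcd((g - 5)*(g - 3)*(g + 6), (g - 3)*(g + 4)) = g - 3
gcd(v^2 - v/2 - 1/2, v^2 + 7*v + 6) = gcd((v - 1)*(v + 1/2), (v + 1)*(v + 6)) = 1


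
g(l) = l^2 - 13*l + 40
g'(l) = 2*l - 13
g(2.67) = 12.42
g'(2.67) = -7.66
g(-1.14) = 56.12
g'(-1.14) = -15.28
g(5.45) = -1.15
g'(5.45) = -2.10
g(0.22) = 37.19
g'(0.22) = -12.56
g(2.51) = 13.67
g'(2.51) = -7.98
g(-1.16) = 56.43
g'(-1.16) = -15.32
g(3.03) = 9.79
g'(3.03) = -6.94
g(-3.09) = 89.72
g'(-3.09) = -19.18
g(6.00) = -2.00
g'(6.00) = -1.00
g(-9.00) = 238.00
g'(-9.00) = -31.00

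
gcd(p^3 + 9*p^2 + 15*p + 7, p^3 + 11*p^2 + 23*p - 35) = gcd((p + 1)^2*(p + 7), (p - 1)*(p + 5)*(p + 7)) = p + 7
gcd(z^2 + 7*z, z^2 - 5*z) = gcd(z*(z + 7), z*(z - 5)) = z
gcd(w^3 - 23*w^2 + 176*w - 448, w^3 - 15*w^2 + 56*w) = w^2 - 15*w + 56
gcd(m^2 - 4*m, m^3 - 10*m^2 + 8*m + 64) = m - 4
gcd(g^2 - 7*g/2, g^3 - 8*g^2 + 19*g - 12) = 1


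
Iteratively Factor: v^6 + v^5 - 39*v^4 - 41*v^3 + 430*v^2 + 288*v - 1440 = (v - 3)*(v^5 + 4*v^4 - 27*v^3 - 122*v^2 + 64*v + 480) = (v - 5)*(v - 3)*(v^4 + 9*v^3 + 18*v^2 - 32*v - 96) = (v - 5)*(v - 3)*(v + 4)*(v^3 + 5*v^2 - 2*v - 24) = (v - 5)*(v - 3)*(v + 3)*(v + 4)*(v^2 + 2*v - 8) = (v - 5)*(v - 3)*(v - 2)*(v + 3)*(v + 4)*(v + 4)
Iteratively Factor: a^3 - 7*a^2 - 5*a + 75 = (a - 5)*(a^2 - 2*a - 15) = (a - 5)^2*(a + 3)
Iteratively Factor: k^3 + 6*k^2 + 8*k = (k + 2)*(k^2 + 4*k) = (k + 2)*(k + 4)*(k)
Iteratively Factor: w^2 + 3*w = (w + 3)*(w)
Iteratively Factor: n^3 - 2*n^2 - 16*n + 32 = (n - 4)*(n^2 + 2*n - 8) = (n - 4)*(n - 2)*(n + 4)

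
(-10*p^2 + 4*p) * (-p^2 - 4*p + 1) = 10*p^4 + 36*p^3 - 26*p^2 + 4*p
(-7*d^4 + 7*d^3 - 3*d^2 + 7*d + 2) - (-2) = -7*d^4 + 7*d^3 - 3*d^2 + 7*d + 4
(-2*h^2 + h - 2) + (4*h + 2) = -2*h^2 + 5*h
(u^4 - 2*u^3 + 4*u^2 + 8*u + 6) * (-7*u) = -7*u^5 + 14*u^4 - 28*u^3 - 56*u^2 - 42*u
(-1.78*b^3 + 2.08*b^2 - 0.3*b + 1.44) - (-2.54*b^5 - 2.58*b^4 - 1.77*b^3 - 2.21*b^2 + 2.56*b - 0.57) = 2.54*b^5 + 2.58*b^4 - 0.01*b^3 + 4.29*b^2 - 2.86*b + 2.01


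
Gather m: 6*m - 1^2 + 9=6*m + 8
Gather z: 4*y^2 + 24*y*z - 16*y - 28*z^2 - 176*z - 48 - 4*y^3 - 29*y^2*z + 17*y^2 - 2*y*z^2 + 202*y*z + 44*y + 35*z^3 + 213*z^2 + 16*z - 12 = -4*y^3 + 21*y^2 + 28*y + 35*z^3 + z^2*(185 - 2*y) + z*(-29*y^2 + 226*y - 160) - 60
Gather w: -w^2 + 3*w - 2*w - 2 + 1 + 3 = -w^2 + w + 2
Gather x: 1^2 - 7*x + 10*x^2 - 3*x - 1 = 10*x^2 - 10*x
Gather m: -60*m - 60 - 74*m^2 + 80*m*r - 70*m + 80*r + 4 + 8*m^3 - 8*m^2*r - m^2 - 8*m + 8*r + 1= 8*m^3 + m^2*(-8*r - 75) + m*(80*r - 138) + 88*r - 55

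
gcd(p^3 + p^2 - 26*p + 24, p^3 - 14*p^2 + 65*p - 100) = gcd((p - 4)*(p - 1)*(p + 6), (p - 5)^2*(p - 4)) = p - 4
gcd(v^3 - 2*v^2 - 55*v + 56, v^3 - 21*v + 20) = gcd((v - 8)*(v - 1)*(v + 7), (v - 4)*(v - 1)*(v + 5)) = v - 1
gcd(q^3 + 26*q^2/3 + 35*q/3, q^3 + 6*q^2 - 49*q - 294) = q + 7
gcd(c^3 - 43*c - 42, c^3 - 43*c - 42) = c^3 - 43*c - 42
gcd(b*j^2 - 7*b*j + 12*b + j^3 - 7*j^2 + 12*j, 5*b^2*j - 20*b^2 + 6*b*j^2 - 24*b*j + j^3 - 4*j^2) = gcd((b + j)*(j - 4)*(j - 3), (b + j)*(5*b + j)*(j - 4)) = b*j - 4*b + j^2 - 4*j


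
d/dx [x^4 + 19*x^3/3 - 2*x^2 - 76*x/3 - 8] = 4*x^3 + 19*x^2 - 4*x - 76/3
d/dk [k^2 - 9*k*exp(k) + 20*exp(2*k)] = -9*k*exp(k) + 2*k + 40*exp(2*k) - 9*exp(k)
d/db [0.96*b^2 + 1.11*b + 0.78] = 1.92*b + 1.11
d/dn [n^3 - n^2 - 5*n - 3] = 3*n^2 - 2*n - 5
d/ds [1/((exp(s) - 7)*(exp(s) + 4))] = (3 - 2*exp(s))*exp(s)/(exp(4*s) - 6*exp(3*s) - 47*exp(2*s) + 168*exp(s) + 784)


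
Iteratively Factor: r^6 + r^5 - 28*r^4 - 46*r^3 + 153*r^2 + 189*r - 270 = (r - 2)*(r^5 + 3*r^4 - 22*r^3 - 90*r^2 - 27*r + 135) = (r - 2)*(r + 3)*(r^4 - 22*r^2 - 24*r + 45) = (r - 2)*(r + 3)^2*(r^3 - 3*r^2 - 13*r + 15) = (r - 5)*(r - 2)*(r + 3)^2*(r^2 + 2*r - 3) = (r - 5)*(r - 2)*(r + 3)^3*(r - 1)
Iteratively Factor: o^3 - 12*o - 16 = (o + 2)*(o^2 - 2*o - 8) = (o + 2)^2*(o - 4)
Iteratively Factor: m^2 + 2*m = (m)*(m + 2)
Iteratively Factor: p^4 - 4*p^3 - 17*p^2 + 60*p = (p - 5)*(p^3 + p^2 - 12*p) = (p - 5)*(p + 4)*(p^2 - 3*p) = (p - 5)*(p - 3)*(p + 4)*(p)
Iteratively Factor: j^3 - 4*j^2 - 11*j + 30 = (j + 3)*(j^2 - 7*j + 10) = (j - 2)*(j + 3)*(j - 5)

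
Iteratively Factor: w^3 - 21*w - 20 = (w + 4)*(w^2 - 4*w - 5) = (w + 1)*(w + 4)*(w - 5)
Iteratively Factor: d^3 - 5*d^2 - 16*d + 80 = (d - 4)*(d^2 - d - 20) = (d - 5)*(d - 4)*(d + 4)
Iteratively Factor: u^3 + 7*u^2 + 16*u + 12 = (u + 2)*(u^2 + 5*u + 6) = (u + 2)*(u + 3)*(u + 2)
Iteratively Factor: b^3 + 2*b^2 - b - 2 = (b + 2)*(b^2 - 1) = (b - 1)*(b + 2)*(b + 1)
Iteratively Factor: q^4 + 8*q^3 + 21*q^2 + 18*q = (q)*(q^3 + 8*q^2 + 21*q + 18) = q*(q + 3)*(q^2 + 5*q + 6) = q*(q + 3)^2*(q + 2)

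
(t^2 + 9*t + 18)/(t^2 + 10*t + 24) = (t + 3)/(t + 4)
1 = 1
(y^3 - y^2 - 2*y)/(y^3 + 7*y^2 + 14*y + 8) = y*(y - 2)/(y^2 + 6*y + 8)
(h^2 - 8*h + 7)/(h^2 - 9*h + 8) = (h - 7)/(h - 8)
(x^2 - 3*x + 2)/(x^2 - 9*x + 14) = (x - 1)/(x - 7)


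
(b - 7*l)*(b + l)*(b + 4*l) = b^3 - 2*b^2*l - 31*b*l^2 - 28*l^3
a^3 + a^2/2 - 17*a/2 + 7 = (a - 2)*(a - 1)*(a + 7/2)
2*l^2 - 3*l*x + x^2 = (-2*l + x)*(-l + x)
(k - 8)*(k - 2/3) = k^2 - 26*k/3 + 16/3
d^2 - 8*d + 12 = (d - 6)*(d - 2)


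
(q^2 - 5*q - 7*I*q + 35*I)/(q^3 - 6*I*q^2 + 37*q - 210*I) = (q - 5)/(q^2 + I*q + 30)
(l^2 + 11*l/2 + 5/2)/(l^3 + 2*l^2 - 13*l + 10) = (l + 1/2)/(l^2 - 3*l + 2)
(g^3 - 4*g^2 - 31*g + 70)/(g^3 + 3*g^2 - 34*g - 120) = (g^2 - 9*g + 14)/(g^2 - 2*g - 24)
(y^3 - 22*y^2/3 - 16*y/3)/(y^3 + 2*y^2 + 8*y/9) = 3*(y - 8)/(3*y + 4)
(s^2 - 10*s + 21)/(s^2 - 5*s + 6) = (s - 7)/(s - 2)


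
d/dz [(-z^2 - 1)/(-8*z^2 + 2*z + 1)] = 2*(-z^2 - 9*z + 1)/(64*z^4 - 32*z^3 - 12*z^2 + 4*z + 1)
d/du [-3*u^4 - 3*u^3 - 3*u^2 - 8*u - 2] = -12*u^3 - 9*u^2 - 6*u - 8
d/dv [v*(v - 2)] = 2*v - 2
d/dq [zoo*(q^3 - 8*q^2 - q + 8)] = zoo*(q^2 + q + 1)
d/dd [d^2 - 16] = 2*d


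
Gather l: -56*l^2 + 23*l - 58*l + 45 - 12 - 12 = -56*l^2 - 35*l + 21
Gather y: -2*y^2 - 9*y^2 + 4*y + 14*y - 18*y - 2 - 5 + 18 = 11 - 11*y^2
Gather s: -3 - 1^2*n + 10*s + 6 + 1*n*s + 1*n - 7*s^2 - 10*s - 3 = n*s - 7*s^2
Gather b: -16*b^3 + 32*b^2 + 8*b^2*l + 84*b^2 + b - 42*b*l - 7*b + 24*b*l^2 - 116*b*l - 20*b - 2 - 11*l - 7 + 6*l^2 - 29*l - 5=-16*b^3 + b^2*(8*l + 116) + b*(24*l^2 - 158*l - 26) + 6*l^2 - 40*l - 14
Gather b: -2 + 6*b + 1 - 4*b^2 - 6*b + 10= 9 - 4*b^2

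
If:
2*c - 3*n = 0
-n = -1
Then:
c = 3/2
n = 1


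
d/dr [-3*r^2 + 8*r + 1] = 8 - 6*r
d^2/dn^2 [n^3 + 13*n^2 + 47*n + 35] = 6*n + 26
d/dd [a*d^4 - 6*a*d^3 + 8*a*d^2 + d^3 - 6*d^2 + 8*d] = 4*a*d^3 - 18*a*d^2 + 16*a*d + 3*d^2 - 12*d + 8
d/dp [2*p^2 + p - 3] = 4*p + 1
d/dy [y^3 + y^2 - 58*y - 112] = 3*y^2 + 2*y - 58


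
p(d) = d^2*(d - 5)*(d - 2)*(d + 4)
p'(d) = d^2*(d - 5)*(d - 2) + d^2*(d - 5)*(d + 4) + d^2*(d - 2)*(d + 4) + 2*d*(d - 5)*(d - 2)*(d + 4) = d*(5*d^3 - 12*d^2 - 54*d + 80)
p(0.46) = 6.60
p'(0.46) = 24.43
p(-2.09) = 241.93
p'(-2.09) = -198.12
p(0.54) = 8.62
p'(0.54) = 25.99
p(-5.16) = -2246.80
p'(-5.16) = 3342.69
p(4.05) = -257.15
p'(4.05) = -13.69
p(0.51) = 7.85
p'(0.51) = 25.50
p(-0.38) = 6.69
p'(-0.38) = -37.43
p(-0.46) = 10.06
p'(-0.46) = -46.83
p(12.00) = 161280.00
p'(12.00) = 76128.00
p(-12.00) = -274176.00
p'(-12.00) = 115680.00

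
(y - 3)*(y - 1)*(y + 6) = y^3 + 2*y^2 - 21*y + 18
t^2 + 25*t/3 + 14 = (t + 7/3)*(t + 6)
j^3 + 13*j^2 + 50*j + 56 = (j + 2)*(j + 4)*(j + 7)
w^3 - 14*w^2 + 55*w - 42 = (w - 7)*(w - 6)*(w - 1)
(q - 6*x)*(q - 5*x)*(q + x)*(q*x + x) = q^4*x - 10*q^3*x^2 + q^3*x + 19*q^2*x^3 - 10*q^2*x^2 + 30*q*x^4 + 19*q*x^3 + 30*x^4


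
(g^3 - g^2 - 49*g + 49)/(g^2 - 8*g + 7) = g + 7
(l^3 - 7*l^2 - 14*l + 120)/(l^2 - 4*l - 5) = (l^2 - 2*l - 24)/(l + 1)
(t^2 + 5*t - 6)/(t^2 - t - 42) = (t - 1)/(t - 7)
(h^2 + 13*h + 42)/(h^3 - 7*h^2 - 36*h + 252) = (h + 7)/(h^2 - 13*h + 42)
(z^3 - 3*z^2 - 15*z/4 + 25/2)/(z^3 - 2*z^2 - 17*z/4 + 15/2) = (2*z - 5)/(2*z - 3)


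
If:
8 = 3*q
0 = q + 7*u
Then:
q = 8/3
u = -8/21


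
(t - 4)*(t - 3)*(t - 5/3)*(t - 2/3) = t^4 - 28*t^3/3 + 265*t^2/9 - 322*t/9 + 40/3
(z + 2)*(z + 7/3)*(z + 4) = z^3 + 25*z^2/3 + 22*z + 56/3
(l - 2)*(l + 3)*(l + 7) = l^3 + 8*l^2 + l - 42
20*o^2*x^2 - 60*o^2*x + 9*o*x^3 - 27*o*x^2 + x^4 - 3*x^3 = x*(4*o + x)*(5*o + x)*(x - 3)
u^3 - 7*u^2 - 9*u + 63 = (u - 7)*(u - 3)*(u + 3)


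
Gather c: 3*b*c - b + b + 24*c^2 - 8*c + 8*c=3*b*c + 24*c^2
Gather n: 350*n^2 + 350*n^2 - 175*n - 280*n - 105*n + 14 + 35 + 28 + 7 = 700*n^2 - 560*n + 84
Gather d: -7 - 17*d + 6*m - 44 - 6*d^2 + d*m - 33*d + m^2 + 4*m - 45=-6*d^2 + d*(m - 50) + m^2 + 10*m - 96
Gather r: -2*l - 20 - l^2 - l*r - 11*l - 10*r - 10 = -l^2 - 13*l + r*(-l - 10) - 30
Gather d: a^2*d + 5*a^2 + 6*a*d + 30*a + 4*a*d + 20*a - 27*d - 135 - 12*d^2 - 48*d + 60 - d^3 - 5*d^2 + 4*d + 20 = 5*a^2 + 50*a - d^3 - 17*d^2 + d*(a^2 + 10*a - 71) - 55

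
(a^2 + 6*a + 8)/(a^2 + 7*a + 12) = (a + 2)/(a + 3)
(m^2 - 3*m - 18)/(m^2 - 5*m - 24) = (m - 6)/(m - 8)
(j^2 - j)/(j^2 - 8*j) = (j - 1)/(j - 8)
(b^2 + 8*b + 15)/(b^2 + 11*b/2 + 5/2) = 2*(b + 3)/(2*b + 1)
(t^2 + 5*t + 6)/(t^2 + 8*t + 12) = (t + 3)/(t + 6)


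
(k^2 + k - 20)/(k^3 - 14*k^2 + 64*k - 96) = (k + 5)/(k^2 - 10*k + 24)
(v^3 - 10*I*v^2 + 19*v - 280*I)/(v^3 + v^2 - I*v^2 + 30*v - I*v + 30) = (v^2 - 15*I*v - 56)/(v^2 + v*(1 - 6*I) - 6*I)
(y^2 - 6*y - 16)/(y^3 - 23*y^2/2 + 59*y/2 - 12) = 2*(y + 2)/(2*y^2 - 7*y + 3)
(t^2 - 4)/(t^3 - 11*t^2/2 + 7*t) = 2*(t + 2)/(t*(2*t - 7))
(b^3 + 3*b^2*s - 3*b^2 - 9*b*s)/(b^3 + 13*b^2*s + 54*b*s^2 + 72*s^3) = b*(b - 3)/(b^2 + 10*b*s + 24*s^2)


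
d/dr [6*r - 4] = 6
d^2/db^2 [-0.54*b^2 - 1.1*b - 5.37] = -1.08000000000000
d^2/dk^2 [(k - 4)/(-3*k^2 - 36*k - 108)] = 2*(24 - k)/(3*(k^4 + 24*k^3 + 216*k^2 + 864*k + 1296))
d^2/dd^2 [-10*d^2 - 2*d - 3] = -20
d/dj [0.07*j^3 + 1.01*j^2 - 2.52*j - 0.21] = 0.21*j^2 + 2.02*j - 2.52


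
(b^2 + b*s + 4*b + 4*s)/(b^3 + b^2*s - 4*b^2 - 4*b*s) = (b + 4)/(b*(b - 4))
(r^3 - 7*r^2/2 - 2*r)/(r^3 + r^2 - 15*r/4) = 2*(2*r^2 - 7*r - 4)/(4*r^2 + 4*r - 15)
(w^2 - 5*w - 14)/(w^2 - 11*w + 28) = (w + 2)/(w - 4)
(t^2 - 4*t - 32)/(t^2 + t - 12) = (t - 8)/(t - 3)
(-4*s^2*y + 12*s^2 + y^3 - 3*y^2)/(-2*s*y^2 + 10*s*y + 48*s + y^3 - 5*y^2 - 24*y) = (2*s*y - 6*s + y^2 - 3*y)/(y^2 - 5*y - 24)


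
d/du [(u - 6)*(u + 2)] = 2*u - 4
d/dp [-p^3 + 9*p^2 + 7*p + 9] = -3*p^2 + 18*p + 7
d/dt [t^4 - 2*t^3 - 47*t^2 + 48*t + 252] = 4*t^3 - 6*t^2 - 94*t + 48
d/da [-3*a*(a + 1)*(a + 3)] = -9*a^2 - 24*a - 9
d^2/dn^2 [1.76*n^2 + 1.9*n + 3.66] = 3.52000000000000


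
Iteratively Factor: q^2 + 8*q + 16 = (q + 4)*(q + 4)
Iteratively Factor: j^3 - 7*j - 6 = (j - 3)*(j^2 + 3*j + 2) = (j - 3)*(j + 2)*(j + 1)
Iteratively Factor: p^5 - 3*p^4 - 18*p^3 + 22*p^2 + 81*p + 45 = (p - 3)*(p^4 - 18*p^2 - 32*p - 15) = (p - 3)*(p + 3)*(p^3 - 3*p^2 - 9*p - 5) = (p - 5)*(p - 3)*(p + 3)*(p^2 + 2*p + 1) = (p - 5)*(p - 3)*(p + 1)*(p + 3)*(p + 1)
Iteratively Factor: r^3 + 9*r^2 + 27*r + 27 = (r + 3)*(r^2 + 6*r + 9) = (r + 3)^2*(r + 3)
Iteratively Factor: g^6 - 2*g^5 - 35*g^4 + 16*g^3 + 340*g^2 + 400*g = (g - 5)*(g^5 + 3*g^4 - 20*g^3 - 84*g^2 - 80*g) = g*(g - 5)*(g^4 + 3*g^3 - 20*g^2 - 84*g - 80) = g*(g - 5)*(g + 4)*(g^3 - g^2 - 16*g - 20) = g*(g - 5)*(g + 2)*(g + 4)*(g^2 - 3*g - 10) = g*(g - 5)*(g + 2)^2*(g + 4)*(g - 5)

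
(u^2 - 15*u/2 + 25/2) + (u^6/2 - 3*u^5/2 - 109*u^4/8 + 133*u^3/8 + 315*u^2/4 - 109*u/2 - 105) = u^6/2 - 3*u^5/2 - 109*u^4/8 + 133*u^3/8 + 319*u^2/4 - 62*u - 185/2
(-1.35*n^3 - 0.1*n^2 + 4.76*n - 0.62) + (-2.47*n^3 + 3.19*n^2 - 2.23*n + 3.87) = -3.82*n^3 + 3.09*n^2 + 2.53*n + 3.25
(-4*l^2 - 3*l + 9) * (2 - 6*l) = 24*l^3 + 10*l^2 - 60*l + 18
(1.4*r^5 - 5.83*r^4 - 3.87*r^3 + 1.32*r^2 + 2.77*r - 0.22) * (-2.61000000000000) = -3.654*r^5 + 15.2163*r^4 + 10.1007*r^3 - 3.4452*r^2 - 7.2297*r + 0.5742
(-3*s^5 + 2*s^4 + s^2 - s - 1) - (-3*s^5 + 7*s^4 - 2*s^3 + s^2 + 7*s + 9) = -5*s^4 + 2*s^3 - 8*s - 10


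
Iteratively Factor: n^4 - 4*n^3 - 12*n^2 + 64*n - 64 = (n - 2)*(n^3 - 2*n^2 - 16*n + 32) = (n - 2)^2*(n^2 - 16) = (n - 4)*(n - 2)^2*(n + 4)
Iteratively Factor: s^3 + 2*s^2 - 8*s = (s)*(s^2 + 2*s - 8) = s*(s - 2)*(s + 4)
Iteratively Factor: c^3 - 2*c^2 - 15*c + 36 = (c - 3)*(c^2 + c - 12) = (c - 3)*(c + 4)*(c - 3)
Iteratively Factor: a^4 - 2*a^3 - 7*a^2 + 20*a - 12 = (a - 2)*(a^3 - 7*a + 6) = (a - 2)*(a - 1)*(a^2 + a - 6) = (a - 2)^2*(a - 1)*(a + 3)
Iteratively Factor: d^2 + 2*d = (d)*(d + 2)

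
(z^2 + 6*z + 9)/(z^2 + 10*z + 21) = (z + 3)/(z + 7)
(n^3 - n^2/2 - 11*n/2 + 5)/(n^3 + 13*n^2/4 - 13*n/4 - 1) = 2*(2*n^2 + n - 10)/(4*n^2 + 17*n + 4)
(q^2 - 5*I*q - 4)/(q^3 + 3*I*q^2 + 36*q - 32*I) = 1/(q + 8*I)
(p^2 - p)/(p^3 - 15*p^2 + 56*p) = (p - 1)/(p^2 - 15*p + 56)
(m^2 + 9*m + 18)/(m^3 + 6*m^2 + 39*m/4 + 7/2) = 4*(m^2 + 9*m + 18)/(4*m^3 + 24*m^2 + 39*m + 14)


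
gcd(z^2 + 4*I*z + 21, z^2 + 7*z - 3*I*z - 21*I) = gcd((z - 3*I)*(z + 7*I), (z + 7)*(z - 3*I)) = z - 3*I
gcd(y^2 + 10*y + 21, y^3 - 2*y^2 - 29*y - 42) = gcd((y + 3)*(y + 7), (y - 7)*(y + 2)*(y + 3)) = y + 3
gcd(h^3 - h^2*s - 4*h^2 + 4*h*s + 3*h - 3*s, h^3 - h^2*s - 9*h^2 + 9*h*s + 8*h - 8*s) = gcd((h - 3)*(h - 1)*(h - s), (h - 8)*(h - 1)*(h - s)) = -h^2 + h*s + h - s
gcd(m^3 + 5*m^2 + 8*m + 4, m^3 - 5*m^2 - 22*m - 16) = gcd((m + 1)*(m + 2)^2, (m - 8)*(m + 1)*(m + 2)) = m^2 + 3*m + 2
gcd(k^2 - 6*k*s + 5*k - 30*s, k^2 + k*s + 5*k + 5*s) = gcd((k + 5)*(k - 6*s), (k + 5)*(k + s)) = k + 5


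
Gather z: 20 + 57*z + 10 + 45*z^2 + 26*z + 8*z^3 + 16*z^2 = 8*z^3 + 61*z^2 + 83*z + 30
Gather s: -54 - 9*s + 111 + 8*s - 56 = 1 - s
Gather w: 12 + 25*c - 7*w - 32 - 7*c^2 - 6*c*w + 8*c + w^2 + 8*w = -7*c^2 + 33*c + w^2 + w*(1 - 6*c) - 20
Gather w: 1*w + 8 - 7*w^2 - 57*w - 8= -7*w^2 - 56*w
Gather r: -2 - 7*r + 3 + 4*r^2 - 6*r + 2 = 4*r^2 - 13*r + 3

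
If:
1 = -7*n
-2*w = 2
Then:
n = -1/7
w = -1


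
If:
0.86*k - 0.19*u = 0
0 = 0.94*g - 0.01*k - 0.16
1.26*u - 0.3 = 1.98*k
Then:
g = 0.17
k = 0.08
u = 0.36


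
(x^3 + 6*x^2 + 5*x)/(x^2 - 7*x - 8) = x*(x + 5)/(x - 8)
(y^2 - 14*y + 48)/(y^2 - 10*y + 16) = (y - 6)/(y - 2)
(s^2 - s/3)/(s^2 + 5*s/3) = (3*s - 1)/(3*s + 5)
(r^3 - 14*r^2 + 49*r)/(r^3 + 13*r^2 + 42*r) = (r^2 - 14*r + 49)/(r^2 + 13*r + 42)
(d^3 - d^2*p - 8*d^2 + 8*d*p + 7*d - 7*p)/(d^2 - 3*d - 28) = (d^2 - d*p - d + p)/(d + 4)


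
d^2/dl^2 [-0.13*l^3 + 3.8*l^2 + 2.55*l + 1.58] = 7.6 - 0.78*l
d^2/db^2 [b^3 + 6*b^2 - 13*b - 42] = 6*b + 12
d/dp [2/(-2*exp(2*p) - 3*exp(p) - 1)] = (8*exp(p) + 6)*exp(p)/(2*exp(2*p) + 3*exp(p) + 1)^2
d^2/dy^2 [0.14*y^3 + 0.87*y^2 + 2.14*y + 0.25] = 0.84*y + 1.74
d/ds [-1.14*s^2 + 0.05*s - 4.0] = 0.05 - 2.28*s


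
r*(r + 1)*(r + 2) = r^3 + 3*r^2 + 2*r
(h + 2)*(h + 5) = h^2 + 7*h + 10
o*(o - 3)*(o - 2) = o^3 - 5*o^2 + 6*o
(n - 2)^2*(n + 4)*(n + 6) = n^4 + 6*n^3 - 12*n^2 - 56*n + 96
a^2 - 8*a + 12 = (a - 6)*(a - 2)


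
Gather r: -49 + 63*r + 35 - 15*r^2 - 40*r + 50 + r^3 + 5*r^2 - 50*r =r^3 - 10*r^2 - 27*r + 36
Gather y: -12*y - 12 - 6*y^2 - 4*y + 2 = -6*y^2 - 16*y - 10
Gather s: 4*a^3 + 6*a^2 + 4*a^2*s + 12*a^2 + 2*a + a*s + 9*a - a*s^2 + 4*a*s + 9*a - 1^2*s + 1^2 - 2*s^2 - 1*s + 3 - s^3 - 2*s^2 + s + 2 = 4*a^3 + 18*a^2 + 20*a - s^3 + s^2*(-a - 4) + s*(4*a^2 + 5*a - 1) + 6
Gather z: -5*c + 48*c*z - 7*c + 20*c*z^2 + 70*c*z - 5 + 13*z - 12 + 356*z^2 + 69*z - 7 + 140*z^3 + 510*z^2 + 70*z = -12*c + 140*z^3 + z^2*(20*c + 866) + z*(118*c + 152) - 24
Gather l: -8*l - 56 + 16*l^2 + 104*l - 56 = 16*l^2 + 96*l - 112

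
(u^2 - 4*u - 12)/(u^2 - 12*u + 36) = (u + 2)/(u - 6)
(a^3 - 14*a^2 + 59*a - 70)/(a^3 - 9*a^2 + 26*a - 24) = (a^2 - 12*a + 35)/(a^2 - 7*a + 12)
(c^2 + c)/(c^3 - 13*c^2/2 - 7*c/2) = 2*(c + 1)/(2*c^2 - 13*c - 7)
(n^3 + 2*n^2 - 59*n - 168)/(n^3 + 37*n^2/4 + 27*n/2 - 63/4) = 4*(n - 8)/(4*n - 3)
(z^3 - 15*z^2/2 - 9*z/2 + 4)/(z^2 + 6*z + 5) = (z^2 - 17*z/2 + 4)/(z + 5)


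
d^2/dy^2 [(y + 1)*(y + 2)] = 2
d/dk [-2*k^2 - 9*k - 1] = -4*k - 9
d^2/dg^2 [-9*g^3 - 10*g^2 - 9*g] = -54*g - 20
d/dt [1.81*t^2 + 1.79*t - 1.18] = 3.62*t + 1.79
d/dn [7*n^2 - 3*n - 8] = 14*n - 3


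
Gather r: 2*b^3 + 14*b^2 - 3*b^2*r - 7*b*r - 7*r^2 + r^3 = 2*b^3 + 14*b^2 + r^3 - 7*r^2 + r*(-3*b^2 - 7*b)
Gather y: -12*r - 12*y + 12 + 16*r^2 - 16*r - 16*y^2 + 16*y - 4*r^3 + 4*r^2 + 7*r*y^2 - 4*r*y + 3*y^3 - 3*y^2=-4*r^3 + 20*r^2 - 28*r + 3*y^3 + y^2*(7*r - 19) + y*(4 - 4*r) + 12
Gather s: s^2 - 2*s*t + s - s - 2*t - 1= s^2 - 2*s*t - 2*t - 1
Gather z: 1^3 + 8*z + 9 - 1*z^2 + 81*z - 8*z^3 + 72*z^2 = -8*z^3 + 71*z^2 + 89*z + 10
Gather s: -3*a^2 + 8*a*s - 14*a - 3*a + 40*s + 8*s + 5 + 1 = -3*a^2 - 17*a + s*(8*a + 48) + 6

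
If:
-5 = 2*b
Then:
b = -5/2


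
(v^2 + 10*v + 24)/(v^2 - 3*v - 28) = (v + 6)/(v - 7)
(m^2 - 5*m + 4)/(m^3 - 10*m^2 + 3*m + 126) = (m^2 - 5*m + 4)/(m^3 - 10*m^2 + 3*m + 126)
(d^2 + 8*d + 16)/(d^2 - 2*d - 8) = (d^2 + 8*d + 16)/(d^2 - 2*d - 8)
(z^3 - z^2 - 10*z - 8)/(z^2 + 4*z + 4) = (z^2 - 3*z - 4)/(z + 2)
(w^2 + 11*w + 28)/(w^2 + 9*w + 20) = (w + 7)/(w + 5)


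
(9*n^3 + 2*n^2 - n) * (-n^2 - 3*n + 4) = -9*n^5 - 29*n^4 + 31*n^3 + 11*n^2 - 4*n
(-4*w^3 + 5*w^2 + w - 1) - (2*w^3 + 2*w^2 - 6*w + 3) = -6*w^3 + 3*w^2 + 7*w - 4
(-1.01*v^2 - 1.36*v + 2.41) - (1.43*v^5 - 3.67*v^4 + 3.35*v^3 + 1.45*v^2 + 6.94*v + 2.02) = -1.43*v^5 + 3.67*v^4 - 3.35*v^3 - 2.46*v^2 - 8.3*v + 0.39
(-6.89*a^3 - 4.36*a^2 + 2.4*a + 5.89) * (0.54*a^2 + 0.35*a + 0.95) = -3.7206*a^5 - 4.7659*a^4 - 6.7755*a^3 - 0.1214*a^2 + 4.3415*a + 5.5955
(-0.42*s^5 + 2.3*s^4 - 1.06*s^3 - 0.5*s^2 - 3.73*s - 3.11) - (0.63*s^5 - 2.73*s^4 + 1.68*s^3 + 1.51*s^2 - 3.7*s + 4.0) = -1.05*s^5 + 5.03*s^4 - 2.74*s^3 - 2.01*s^2 - 0.0299999999999998*s - 7.11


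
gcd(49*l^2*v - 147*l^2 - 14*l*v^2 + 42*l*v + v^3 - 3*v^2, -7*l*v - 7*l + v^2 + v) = -7*l + v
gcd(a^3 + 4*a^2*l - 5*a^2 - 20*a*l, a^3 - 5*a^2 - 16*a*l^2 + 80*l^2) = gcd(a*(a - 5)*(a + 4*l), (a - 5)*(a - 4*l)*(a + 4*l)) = a^2 + 4*a*l - 5*a - 20*l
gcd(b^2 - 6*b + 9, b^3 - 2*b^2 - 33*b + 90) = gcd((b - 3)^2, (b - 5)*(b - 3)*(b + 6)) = b - 3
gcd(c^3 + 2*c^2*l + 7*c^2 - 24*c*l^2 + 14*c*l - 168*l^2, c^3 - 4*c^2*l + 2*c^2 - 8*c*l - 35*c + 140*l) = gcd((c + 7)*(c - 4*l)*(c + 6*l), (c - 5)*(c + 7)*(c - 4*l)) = c^2 - 4*c*l + 7*c - 28*l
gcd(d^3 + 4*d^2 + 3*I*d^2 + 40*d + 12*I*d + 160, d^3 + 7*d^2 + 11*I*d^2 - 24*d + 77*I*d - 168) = d + 8*I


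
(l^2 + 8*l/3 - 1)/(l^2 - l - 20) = (-l^2 - 8*l/3 + 1)/(-l^2 + l + 20)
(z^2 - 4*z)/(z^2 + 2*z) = (z - 4)/(z + 2)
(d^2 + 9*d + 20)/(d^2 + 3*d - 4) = (d + 5)/(d - 1)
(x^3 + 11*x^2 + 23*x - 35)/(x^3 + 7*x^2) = 1 + 4/x - 5/x^2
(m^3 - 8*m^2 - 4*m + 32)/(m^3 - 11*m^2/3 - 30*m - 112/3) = 3*(m - 2)/(3*m + 7)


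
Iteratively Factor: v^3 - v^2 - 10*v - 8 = (v - 4)*(v^2 + 3*v + 2) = (v - 4)*(v + 1)*(v + 2)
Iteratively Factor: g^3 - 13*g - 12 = (g + 1)*(g^2 - g - 12) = (g - 4)*(g + 1)*(g + 3)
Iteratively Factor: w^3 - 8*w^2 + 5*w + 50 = (w - 5)*(w^2 - 3*w - 10) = (w - 5)^2*(w + 2)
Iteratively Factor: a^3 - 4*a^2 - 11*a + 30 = (a + 3)*(a^2 - 7*a + 10) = (a - 5)*(a + 3)*(a - 2)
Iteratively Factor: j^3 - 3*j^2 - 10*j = (j - 5)*(j^2 + 2*j) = (j - 5)*(j + 2)*(j)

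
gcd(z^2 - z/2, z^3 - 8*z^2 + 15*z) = z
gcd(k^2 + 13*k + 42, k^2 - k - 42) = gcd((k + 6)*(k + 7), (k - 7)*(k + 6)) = k + 6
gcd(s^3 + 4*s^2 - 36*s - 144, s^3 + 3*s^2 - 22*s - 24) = s + 6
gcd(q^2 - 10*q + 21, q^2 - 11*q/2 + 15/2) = q - 3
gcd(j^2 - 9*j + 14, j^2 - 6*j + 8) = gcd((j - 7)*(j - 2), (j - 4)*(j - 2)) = j - 2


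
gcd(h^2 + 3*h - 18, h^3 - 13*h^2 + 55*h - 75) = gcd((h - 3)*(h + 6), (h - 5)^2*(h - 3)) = h - 3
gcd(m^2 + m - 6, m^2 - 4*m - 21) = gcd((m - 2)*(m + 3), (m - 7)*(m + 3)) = m + 3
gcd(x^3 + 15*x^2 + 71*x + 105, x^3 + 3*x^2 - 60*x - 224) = x + 7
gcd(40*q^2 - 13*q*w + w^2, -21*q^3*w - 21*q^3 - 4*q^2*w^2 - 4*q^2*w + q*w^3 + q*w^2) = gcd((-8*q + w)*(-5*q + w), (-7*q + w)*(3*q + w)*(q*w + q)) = 1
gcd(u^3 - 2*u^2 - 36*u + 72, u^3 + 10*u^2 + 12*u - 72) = u^2 + 4*u - 12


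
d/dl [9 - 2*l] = -2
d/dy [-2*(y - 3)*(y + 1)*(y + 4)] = -6*y^2 - 8*y + 22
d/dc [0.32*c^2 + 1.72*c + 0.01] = 0.64*c + 1.72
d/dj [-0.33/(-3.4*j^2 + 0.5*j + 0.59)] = (0.165 - 2.244*j)/(-3.4*j^2 + 0.5*j + 0.59)^2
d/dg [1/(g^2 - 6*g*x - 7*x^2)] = 2*(-g + 3*x)/(-g^2 + 6*g*x + 7*x^2)^2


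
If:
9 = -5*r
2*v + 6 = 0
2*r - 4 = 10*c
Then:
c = -19/25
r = -9/5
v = -3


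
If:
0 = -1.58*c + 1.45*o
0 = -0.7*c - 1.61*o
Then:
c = 0.00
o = 0.00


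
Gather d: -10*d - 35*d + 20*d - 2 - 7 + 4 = -25*d - 5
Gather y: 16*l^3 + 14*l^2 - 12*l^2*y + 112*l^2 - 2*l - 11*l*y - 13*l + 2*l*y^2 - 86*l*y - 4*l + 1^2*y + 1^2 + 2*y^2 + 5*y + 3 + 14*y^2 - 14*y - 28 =16*l^3 + 126*l^2 - 19*l + y^2*(2*l + 16) + y*(-12*l^2 - 97*l - 8) - 24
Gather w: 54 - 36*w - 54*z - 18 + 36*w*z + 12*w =w*(36*z - 24) - 54*z + 36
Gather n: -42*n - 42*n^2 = -42*n^2 - 42*n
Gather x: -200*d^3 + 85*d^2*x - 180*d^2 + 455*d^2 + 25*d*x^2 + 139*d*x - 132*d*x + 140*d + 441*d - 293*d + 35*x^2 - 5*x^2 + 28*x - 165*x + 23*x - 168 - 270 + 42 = -200*d^3 + 275*d^2 + 288*d + x^2*(25*d + 30) + x*(85*d^2 + 7*d - 114) - 396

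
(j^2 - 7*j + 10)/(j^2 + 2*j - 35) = (j - 2)/(j + 7)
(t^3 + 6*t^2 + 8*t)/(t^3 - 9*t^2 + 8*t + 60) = t*(t + 4)/(t^2 - 11*t + 30)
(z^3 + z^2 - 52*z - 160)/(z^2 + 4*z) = z - 3 - 40/z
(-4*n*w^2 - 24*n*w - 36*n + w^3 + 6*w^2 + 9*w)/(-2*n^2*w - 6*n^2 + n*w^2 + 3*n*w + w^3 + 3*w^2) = (-4*n*w - 12*n + w^2 + 3*w)/(-2*n^2 + n*w + w^2)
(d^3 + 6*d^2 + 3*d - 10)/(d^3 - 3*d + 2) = (d + 5)/(d - 1)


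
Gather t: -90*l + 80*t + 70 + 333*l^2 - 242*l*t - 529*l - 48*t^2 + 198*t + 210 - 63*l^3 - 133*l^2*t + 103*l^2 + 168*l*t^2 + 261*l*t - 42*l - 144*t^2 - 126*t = -63*l^3 + 436*l^2 - 661*l + t^2*(168*l - 192) + t*(-133*l^2 + 19*l + 152) + 280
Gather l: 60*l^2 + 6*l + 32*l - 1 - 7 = 60*l^2 + 38*l - 8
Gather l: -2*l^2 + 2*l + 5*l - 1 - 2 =-2*l^2 + 7*l - 3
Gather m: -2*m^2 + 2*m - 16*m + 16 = -2*m^2 - 14*m + 16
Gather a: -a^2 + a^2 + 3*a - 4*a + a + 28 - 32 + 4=0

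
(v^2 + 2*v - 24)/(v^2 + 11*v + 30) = (v - 4)/(v + 5)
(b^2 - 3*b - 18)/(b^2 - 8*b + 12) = (b + 3)/(b - 2)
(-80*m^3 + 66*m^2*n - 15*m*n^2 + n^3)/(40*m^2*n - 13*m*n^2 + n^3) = (-2*m + n)/n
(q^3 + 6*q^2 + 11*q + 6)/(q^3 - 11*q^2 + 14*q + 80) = (q^2 + 4*q + 3)/(q^2 - 13*q + 40)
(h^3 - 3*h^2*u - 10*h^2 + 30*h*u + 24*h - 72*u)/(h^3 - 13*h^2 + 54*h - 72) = (h - 3*u)/(h - 3)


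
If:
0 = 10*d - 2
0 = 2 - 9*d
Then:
No Solution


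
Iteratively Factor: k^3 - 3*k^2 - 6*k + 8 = (k - 4)*(k^2 + k - 2) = (k - 4)*(k + 2)*(k - 1)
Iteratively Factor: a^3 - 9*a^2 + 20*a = (a - 5)*(a^2 - 4*a) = a*(a - 5)*(a - 4)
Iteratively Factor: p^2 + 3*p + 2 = (p + 2)*(p + 1)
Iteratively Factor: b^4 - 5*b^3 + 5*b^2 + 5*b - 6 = (b - 3)*(b^3 - 2*b^2 - b + 2) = (b - 3)*(b - 2)*(b^2 - 1) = (b - 3)*(b - 2)*(b - 1)*(b + 1)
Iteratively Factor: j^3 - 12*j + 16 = (j - 2)*(j^2 + 2*j - 8) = (j - 2)^2*(j + 4)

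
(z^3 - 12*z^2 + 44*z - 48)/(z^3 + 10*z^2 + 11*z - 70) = (z^2 - 10*z + 24)/(z^2 + 12*z + 35)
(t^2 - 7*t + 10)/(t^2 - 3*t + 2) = (t - 5)/(t - 1)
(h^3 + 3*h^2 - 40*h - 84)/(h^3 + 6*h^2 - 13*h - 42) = (h - 6)/(h - 3)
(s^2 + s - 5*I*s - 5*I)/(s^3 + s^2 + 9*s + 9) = (s - 5*I)/(s^2 + 9)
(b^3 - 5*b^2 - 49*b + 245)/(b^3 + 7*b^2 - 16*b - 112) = (b^2 - 12*b + 35)/(b^2 - 16)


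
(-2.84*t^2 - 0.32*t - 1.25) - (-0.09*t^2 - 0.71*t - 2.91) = -2.75*t^2 + 0.39*t + 1.66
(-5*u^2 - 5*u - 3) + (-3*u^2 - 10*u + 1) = -8*u^2 - 15*u - 2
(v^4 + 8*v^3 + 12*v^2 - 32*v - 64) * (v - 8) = v^5 - 52*v^3 - 128*v^2 + 192*v + 512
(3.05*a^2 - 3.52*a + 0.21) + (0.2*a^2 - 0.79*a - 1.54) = 3.25*a^2 - 4.31*a - 1.33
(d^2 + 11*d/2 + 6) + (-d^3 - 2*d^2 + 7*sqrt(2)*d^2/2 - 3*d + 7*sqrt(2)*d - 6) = -d^3 - d^2 + 7*sqrt(2)*d^2/2 + 5*d/2 + 7*sqrt(2)*d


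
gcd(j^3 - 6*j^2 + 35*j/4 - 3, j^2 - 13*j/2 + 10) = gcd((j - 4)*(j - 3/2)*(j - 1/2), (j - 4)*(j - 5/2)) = j - 4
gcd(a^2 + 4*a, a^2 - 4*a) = a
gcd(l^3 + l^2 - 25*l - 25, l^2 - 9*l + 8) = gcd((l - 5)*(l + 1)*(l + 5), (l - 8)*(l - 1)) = 1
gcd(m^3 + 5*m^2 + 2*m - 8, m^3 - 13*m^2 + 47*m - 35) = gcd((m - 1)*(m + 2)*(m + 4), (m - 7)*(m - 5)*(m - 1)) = m - 1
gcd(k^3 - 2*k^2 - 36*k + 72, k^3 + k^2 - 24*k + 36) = k^2 + 4*k - 12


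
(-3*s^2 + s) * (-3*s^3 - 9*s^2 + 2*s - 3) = 9*s^5 + 24*s^4 - 15*s^3 + 11*s^2 - 3*s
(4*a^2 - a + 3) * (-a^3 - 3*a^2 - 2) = -4*a^5 - 11*a^4 - 17*a^2 + 2*a - 6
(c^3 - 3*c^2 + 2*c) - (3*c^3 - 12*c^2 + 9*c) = -2*c^3 + 9*c^2 - 7*c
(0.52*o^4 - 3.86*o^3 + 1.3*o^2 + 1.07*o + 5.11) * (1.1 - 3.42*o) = -1.7784*o^5 + 13.7732*o^4 - 8.692*o^3 - 2.2294*o^2 - 16.2992*o + 5.621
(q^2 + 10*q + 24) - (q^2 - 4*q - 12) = 14*q + 36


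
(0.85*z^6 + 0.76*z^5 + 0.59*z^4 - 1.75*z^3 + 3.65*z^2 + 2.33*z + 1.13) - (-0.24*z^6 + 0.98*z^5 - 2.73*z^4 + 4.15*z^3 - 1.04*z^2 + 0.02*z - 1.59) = 1.09*z^6 - 0.22*z^5 + 3.32*z^4 - 5.9*z^3 + 4.69*z^2 + 2.31*z + 2.72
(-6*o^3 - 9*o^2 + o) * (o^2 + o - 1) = -6*o^5 - 15*o^4 - 2*o^3 + 10*o^2 - o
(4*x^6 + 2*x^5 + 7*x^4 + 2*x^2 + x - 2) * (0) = 0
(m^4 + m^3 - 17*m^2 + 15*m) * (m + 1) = m^5 + 2*m^4 - 16*m^3 - 2*m^2 + 15*m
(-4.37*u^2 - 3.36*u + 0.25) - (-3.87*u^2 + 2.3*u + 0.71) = -0.5*u^2 - 5.66*u - 0.46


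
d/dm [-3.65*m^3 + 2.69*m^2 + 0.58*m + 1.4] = -10.95*m^2 + 5.38*m + 0.58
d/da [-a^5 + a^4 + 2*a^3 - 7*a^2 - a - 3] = -5*a^4 + 4*a^3 + 6*a^2 - 14*a - 1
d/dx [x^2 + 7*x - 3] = 2*x + 7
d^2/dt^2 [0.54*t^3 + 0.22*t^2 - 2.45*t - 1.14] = 3.24*t + 0.44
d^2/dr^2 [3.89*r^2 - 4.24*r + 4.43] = 7.78000000000000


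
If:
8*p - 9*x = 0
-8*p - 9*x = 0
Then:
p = 0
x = 0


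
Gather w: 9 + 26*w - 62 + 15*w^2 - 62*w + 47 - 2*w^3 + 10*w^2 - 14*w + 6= -2*w^3 + 25*w^2 - 50*w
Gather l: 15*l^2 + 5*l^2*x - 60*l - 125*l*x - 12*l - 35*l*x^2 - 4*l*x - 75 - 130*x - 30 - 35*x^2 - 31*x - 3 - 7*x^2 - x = l^2*(5*x + 15) + l*(-35*x^2 - 129*x - 72) - 42*x^2 - 162*x - 108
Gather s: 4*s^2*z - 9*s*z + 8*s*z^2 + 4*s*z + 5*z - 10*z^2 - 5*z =4*s^2*z + s*(8*z^2 - 5*z) - 10*z^2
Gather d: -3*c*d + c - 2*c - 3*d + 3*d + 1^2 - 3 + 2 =-3*c*d - c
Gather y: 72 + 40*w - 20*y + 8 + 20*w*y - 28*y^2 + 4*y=40*w - 28*y^2 + y*(20*w - 16) + 80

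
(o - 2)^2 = o^2 - 4*o + 4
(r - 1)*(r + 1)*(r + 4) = r^3 + 4*r^2 - r - 4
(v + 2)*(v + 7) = v^2 + 9*v + 14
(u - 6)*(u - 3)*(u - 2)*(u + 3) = u^4 - 8*u^3 + 3*u^2 + 72*u - 108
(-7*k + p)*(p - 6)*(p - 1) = -7*k*p^2 + 49*k*p - 42*k + p^3 - 7*p^2 + 6*p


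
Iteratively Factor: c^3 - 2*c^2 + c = (c - 1)*(c^2 - c) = (c - 1)^2*(c)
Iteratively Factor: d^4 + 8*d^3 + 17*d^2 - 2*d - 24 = (d - 1)*(d^3 + 9*d^2 + 26*d + 24) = (d - 1)*(d + 2)*(d^2 + 7*d + 12) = (d - 1)*(d + 2)*(d + 3)*(d + 4)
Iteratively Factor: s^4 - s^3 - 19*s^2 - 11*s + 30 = (s - 1)*(s^3 - 19*s - 30) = (s - 5)*(s - 1)*(s^2 + 5*s + 6) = (s - 5)*(s - 1)*(s + 2)*(s + 3)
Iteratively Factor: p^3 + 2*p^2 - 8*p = (p - 2)*(p^2 + 4*p) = (p - 2)*(p + 4)*(p)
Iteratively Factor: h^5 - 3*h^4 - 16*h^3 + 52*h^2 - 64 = (h + 4)*(h^4 - 7*h^3 + 12*h^2 + 4*h - 16) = (h - 4)*(h + 4)*(h^3 - 3*h^2 + 4) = (h - 4)*(h - 2)*(h + 4)*(h^2 - h - 2) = (h - 4)*(h - 2)^2*(h + 4)*(h + 1)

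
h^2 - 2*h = h*(h - 2)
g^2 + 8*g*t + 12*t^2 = (g + 2*t)*(g + 6*t)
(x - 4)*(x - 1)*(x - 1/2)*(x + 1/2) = x^4 - 5*x^3 + 15*x^2/4 + 5*x/4 - 1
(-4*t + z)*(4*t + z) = -16*t^2 + z^2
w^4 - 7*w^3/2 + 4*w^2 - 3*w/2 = w*(w - 3/2)*(w - 1)^2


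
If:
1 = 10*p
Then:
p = 1/10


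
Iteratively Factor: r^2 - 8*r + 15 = (r - 5)*(r - 3)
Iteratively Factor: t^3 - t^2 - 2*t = (t + 1)*(t^2 - 2*t) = (t - 2)*(t + 1)*(t)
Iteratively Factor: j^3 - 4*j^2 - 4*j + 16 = (j + 2)*(j^2 - 6*j + 8) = (j - 2)*(j + 2)*(j - 4)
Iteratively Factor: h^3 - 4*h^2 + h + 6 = (h + 1)*(h^2 - 5*h + 6) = (h - 3)*(h + 1)*(h - 2)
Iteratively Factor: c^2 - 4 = (c - 2)*(c + 2)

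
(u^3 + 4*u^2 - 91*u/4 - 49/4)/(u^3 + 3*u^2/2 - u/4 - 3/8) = 2*(2*u^2 + 7*u - 49)/(4*u^2 + 4*u - 3)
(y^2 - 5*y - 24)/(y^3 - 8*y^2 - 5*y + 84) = (y - 8)/(y^2 - 11*y + 28)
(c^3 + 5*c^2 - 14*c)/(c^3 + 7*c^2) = (c - 2)/c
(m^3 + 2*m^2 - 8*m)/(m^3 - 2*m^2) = (m + 4)/m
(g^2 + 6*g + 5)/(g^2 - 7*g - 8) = (g + 5)/(g - 8)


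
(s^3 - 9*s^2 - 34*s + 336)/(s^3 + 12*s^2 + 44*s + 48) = (s^2 - 15*s + 56)/(s^2 + 6*s + 8)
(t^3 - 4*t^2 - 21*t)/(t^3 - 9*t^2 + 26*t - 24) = t*(t^2 - 4*t - 21)/(t^3 - 9*t^2 + 26*t - 24)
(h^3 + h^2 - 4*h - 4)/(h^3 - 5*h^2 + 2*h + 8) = (h + 2)/(h - 4)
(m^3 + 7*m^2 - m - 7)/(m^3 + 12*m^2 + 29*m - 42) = (m + 1)/(m + 6)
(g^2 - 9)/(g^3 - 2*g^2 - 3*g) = (g + 3)/(g*(g + 1))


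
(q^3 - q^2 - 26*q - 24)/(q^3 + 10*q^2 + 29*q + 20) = (q - 6)/(q + 5)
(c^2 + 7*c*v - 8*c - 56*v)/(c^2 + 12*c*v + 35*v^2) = (c - 8)/(c + 5*v)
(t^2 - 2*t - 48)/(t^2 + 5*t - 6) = (t - 8)/(t - 1)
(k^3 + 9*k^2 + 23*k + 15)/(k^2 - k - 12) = (k^2 + 6*k + 5)/(k - 4)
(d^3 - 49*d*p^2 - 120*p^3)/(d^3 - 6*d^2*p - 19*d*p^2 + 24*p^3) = (-d - 5*p)/(-d + p)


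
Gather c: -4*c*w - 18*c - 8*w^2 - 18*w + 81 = c*(-4*w - 18) - 8*w^2 - 18*w + 81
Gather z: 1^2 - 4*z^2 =1 - 4*z^2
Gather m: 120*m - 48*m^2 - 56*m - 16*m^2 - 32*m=-64*m^2 + 32*m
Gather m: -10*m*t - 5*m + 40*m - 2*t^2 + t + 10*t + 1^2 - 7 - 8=m*(35 - 10*t) - 2*t^2 + 11*t - 14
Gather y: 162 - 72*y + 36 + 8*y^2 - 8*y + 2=8*y^2 - 80*y + 200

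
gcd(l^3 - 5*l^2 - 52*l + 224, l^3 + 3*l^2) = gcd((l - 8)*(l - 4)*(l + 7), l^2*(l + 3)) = 1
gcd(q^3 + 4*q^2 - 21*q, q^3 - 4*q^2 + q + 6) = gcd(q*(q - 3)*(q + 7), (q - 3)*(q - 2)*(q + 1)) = q - 3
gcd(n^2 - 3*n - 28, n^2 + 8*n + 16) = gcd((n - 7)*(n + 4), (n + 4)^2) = n + 4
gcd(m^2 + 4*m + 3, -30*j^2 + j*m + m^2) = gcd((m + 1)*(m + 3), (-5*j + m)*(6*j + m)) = 1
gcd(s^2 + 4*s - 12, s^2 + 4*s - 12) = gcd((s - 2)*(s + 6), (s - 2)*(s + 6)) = s^2 + 4*s - 12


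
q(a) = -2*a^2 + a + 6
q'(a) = 1 - 4*a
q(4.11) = -23.67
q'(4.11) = -15.44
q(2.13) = -0.94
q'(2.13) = -7.52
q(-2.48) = -8.78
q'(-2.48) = 10.92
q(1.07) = 4.78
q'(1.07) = -3.28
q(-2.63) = -10.46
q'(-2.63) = 11.52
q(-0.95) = 3.24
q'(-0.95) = 4.80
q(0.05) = 6.04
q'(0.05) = 0.80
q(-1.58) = -0.57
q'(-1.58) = 7.32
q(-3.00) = -15.00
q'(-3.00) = 13.00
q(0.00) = 6.00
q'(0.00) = 1.00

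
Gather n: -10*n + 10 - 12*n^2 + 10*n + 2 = 12 - 12*n^2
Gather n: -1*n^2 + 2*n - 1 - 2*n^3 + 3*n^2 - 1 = -2*n^3 + 2*n^2 + 2*n - 2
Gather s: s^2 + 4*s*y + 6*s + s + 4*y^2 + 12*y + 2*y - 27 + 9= s^2 + s*(4*y + 7) + 4*y^2 + 14*y - 18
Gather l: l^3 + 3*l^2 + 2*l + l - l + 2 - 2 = l^3 + 3*l^2 + 2*l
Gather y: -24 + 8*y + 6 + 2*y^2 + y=2*y^2 + 9*y - 18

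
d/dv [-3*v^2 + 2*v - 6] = 2 - 6*v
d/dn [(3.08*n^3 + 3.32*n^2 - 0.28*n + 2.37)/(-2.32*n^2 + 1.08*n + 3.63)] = (-7.1456*n^4 + 6.6528*n^3 + 36.4772*n^2 + 35.1*n - 3.576)/(5.3824*n^4 - 5.0112*n^3 - 15.6768*n^2 + 7.8408*n + 13.1769)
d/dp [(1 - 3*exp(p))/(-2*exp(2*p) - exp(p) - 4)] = (-(3*exp(p) - 1)*(4*exp(p) + 1) + 6*exp(2*p) + 3*exp(p) + 12)*exp(p)/(2*exp(2*p) + exp(p) + 4)^2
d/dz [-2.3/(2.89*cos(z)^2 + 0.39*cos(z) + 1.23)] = -(13.294*cos(z) + 0.897)*sin(z)/(2.89*cos(z)^2 + 0.39*cos(z) + 1.23)^2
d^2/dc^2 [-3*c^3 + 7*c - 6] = -18*c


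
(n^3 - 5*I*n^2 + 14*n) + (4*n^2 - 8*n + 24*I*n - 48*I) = n^3 + 4*n^2 - 5*I*n^2 + 6*n + 24*I*n - 48*I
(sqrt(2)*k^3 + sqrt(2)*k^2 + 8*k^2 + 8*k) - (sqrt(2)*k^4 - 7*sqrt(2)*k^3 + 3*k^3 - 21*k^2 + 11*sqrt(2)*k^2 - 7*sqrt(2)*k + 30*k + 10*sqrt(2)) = -sqrt(2)*k^4 - 3*k^3 + 8*sqrt(2)*k^3 - 10*sqrt(2)*k^2 + 29*k^2 - 22*k + 7*sqrt(2)*k - 10*sqrt(2)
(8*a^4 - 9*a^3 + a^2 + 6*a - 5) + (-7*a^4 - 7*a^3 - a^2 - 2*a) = a^4 - 16*a^3 + 4*a - 5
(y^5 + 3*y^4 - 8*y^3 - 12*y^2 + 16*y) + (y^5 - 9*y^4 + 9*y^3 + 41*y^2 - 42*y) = 2*y^5 - 6*y^4 + y^3 + 29*y^2 - 26*y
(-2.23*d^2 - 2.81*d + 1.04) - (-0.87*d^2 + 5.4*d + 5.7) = -1.36*d^2 - 8.21*d - 4.66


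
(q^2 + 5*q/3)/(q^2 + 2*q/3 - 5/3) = q/(q - 1)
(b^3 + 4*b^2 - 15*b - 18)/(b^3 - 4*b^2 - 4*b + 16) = (b^3 + 4*b^2 - 15*b - 18)/(b^3 - 4*b^2 - 4*b + 16)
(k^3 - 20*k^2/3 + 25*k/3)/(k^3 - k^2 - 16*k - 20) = k*(3*k - 5)/(3*(k^2 + 4*k + 4))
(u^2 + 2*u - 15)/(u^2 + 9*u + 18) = (u^2 + 2*u - 15)/(u^2 + 9*u + 18)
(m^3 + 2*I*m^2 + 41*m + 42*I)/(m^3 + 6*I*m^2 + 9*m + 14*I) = (m - 6*I)/(m - 2*I)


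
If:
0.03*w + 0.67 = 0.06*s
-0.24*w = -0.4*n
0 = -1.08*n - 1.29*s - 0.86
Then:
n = -7.08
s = 5.26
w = -11.81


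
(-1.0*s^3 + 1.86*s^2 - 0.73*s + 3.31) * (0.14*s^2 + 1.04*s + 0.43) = -0.14*s^5 - 0.7796*s^4 + 1.4022*s^3 + 0.504*s^2 + 3.1285*s + 1.4233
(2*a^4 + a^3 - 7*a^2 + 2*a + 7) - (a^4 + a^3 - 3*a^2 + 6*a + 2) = a^4 - 4*a^2 - 4*a + 5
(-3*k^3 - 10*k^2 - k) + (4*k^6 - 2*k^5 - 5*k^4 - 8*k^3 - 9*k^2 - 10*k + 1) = 4*k^6 - 2*k^5 - 5*k^4 - 11*k^3 - 19*k^2 - 11*k + 1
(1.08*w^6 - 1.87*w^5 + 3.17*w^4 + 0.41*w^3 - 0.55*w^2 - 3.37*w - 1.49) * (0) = 0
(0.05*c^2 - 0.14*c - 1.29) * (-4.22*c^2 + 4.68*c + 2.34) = -0.211*c^4 + 0.8248*c^3 + 4.9056*c^2 - 6.3648*c - 3.0186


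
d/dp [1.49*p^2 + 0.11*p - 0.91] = 2.98*p + 0.11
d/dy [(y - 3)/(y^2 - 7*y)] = (-y^2 + 6*y - 21)/(y^2*(y^2 - 14*y + 49))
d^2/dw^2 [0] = 0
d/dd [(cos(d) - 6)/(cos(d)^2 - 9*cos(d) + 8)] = (cos(d)^2 - 12*cos(d) + 46)*sin(d)/(cos(d)^2 - 9*cos(d) + 8)^2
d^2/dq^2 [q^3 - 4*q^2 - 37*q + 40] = 6*q - 8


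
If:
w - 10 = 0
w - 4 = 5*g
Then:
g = 6/5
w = 10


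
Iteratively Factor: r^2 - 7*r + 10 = (r - 5)*(r - 2)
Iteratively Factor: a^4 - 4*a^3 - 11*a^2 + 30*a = (a + 3)*(a^3 - 7*a^2 + 10*a) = (a - 5)*(a + 3)*(a^2 - 2*a) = (a - 5)*(a - 2)*(a + 3)*(a)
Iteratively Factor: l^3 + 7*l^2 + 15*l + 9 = (l + 1)*(l^2 + 6*l + 9) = (l + 1)*(l + 3)*(l + 3)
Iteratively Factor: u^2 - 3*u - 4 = (u + 1)*(u - 4)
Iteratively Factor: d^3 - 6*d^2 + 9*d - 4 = (d - 1)*(d^2 - 5*d + 4) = (d - 1)^2*(d - 4)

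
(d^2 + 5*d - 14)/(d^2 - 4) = (d + 7)/(d + 2)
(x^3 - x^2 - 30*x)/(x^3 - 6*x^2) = (x + 5)/x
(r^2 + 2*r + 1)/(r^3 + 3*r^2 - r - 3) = (r + 1)/(r^2 + 2*r - 3)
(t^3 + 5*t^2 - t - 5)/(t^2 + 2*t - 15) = (t^2 - 1)/(t - 3)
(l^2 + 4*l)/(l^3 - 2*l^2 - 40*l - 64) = l/(l^2 - 6*l - 16)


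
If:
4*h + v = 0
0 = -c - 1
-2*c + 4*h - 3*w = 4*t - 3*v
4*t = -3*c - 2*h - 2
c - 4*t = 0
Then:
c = -1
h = 1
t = -1/4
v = -4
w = -5/3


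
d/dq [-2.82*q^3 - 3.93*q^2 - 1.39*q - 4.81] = -8.46*q^2 - 7.86*q - 1.39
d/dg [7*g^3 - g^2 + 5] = g*(21*g - 2)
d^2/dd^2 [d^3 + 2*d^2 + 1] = 6*d + 4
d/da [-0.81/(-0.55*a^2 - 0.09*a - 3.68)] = (-0.891*a - 0.0729)/(0.55*a^2 + 0.09*a + 3.68)^2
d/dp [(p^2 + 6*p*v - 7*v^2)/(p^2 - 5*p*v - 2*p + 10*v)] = (2*(p + 3*v)*(p^2 - 5*p*v - 2*p + 10*v) + (-2*p + 5*v + 2)*(p^2 + 6*p*v - 7*v^2))/(p^2 - 5*p*v - 2*p + 10*v)^2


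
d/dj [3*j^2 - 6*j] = 6*j - 6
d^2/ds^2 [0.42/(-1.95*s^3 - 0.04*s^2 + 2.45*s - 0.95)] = ((4.914*s + 0.0336)*(1.95*s^3 + 0.04*s^2 - 2.45*s + 0.95) - 0.42*(5.85*s^2 + 0.08*s - 2.45)*(11.7*s^2 + 0.16*s - 4.9))/(1.95*s^3 + 0.04*s^2 - 2.45*s + 0.95)^3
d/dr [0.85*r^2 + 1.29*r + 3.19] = 1.7*r + 1.29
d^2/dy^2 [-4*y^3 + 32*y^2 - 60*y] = 64 - 24*y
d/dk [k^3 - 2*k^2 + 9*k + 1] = 3*k^2 - 4*k + 9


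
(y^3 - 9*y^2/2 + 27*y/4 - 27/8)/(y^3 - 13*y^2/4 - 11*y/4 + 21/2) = (8*y^3 - 36*y^2 + 54*y - 27)/(2*(4*y^3 - 13*y^2 - 11*y + 42))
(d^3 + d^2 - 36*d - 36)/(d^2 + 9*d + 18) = (d^2 - 5*d - 6)/(d + 3)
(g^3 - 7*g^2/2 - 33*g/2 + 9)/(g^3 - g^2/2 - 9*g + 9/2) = (g - 6)/(g - 3)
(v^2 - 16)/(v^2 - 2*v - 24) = (v - 4)/(v - 6)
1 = 1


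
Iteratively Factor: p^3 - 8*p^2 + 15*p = (p - 3)*(p^2 - 5*p) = (p - 5)*(p - 3)*(p)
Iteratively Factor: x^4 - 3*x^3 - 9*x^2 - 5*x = (x)*(x^3 - 3*x^2 - 9*x - 5) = x*(x + 1)*(x^2 - 4*x - 5) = x*(x - 5)*(x + 1)*(x + 1)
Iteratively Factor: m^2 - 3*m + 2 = (m - 1)*(m - 2)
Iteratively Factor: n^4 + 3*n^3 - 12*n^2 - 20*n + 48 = (n + 4)*(n^3 - n^2 - 8*n + 12) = (n - 2)*(n + 4)*(n^2 + n - 6) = (n - 2)^2*(n + 4)*(n + 3)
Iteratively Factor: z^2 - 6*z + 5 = (z - 5)*(z - 1)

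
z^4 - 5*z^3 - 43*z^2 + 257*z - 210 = (z - 6)*(z - 5)*(z - 1)*(z + 7)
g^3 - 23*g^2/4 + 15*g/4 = g*(g - 5)*(g - 3/4)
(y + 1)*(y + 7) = y^2 + 8*y + 7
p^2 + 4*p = p*(p + 4)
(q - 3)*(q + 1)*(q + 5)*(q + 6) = q^4 + 9*q^3 + 5*q^2 - 93*q - 90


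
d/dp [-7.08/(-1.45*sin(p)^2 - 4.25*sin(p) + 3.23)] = -(20.532*sin(p) + 30.09)*cos(p)/(1.45*sin(p)^2 + 4.25*sin(p) - 3.23)^2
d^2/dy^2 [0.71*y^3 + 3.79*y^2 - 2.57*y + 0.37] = 4.26*y + 7.58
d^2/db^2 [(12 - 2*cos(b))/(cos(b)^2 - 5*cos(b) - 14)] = 2*(-9*sin(b)^4*cos(b) + 19*sin(b)^4 - 558*sin(b)^2 - 961*cos(b)/2 - 45*cos(3*b) + cos(5*b)/2 - 69)/(sin(b)^2 + 5*cos(b) + 13)^3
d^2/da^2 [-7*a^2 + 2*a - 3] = -14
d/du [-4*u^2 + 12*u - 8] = 12 - 8*u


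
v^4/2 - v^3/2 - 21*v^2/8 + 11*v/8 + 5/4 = (v/2 + 1)*(v - 5/2)*(v - 1)*(v + 1/2)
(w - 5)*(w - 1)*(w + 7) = w^3 + w^2 - 37*w + 35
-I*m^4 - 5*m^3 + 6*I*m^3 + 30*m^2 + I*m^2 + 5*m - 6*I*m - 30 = (m - 6)*(m + 1)*(m - 5*I)*(-I*m + I)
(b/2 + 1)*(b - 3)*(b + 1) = b^3/2 - 7*b/2 - 3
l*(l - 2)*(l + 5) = l^3 + 3*l^2 - 10*l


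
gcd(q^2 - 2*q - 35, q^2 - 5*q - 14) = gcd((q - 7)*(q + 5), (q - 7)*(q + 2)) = q - 7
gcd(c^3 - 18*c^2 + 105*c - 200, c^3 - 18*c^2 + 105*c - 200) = c^3 - 18*c^2 + 105*c - 200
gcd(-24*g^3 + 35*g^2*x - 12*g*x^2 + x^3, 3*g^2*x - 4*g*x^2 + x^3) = 3*g^2 - 4*g*x + x^2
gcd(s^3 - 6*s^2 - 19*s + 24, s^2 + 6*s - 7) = s - 1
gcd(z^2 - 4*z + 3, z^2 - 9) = z - 3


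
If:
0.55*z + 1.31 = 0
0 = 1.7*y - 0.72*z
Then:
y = -1.01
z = -2.38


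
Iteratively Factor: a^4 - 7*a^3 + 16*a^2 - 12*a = (a - 3)*(a^3 - 4*a^2 + 4*a) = (a - 3)*(a - 2)*(a^2 - 2*a) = a*(a - 3)*(a - 2)*(a - 2)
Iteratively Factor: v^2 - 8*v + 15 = (v - 5)*(v - 3)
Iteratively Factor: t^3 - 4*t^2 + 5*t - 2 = (t - 1)*(t^2 - 3*t + 2) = (t - 2)*(t - 1)*(t - 1)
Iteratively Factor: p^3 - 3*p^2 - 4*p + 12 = (p - 2)*(p^2 - p - 6) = (p - 2)*(p + 2)*(p - 3)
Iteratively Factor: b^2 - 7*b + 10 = (b - 5)*(b - 2)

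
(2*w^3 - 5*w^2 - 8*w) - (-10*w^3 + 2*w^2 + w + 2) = 12*w^3 - 7*w^2 - 9*w - 2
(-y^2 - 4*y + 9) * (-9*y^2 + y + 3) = 9*y^4 + 35*y^3 - 88*y^2 - 3*y + 27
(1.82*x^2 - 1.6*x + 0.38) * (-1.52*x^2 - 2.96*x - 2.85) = -2.7664*x^4 - 2.9552*x^3 - 1.0286*x^2 + 3.4352*x - 1.083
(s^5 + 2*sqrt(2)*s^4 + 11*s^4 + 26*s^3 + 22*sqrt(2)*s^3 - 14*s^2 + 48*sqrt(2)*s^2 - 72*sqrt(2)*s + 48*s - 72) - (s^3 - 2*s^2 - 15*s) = s^5 + 2*sqrt(2)*s^4 + 11*s^4 + 25*s^3 + 22*sqrt(2)*s^3 - 12*s^2 + 48*sqrt(2)*s^2 - 72*sqrt(2)*s + 63*s - 72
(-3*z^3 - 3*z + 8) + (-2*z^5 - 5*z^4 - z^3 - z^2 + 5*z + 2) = -2*z^5 - 5*z^4 - 4*z^3 - z^2 + 2*z + 10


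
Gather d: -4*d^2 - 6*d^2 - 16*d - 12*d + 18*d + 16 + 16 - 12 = -10*d^2 - 10*d + 20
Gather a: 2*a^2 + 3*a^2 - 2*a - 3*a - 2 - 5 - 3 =5*a^2 - 5*a - 10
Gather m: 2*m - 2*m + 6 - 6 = 0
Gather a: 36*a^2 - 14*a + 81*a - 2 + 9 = 36*a^2 + 67*a + 7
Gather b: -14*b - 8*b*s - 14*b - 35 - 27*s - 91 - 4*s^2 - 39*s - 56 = b*(-8*s - 28) - 4*s^2 - 66*s - 182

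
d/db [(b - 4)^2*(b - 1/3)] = (b - 4)*(9*b - 14)/3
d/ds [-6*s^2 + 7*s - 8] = 7 - 12*s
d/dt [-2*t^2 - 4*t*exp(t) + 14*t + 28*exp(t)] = -4*t*exp(t) - 4*t + 24*exp(t) + 14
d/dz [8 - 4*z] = -4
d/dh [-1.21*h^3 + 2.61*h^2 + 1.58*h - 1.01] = -3.63*h^2 + 5.22*h + 1.58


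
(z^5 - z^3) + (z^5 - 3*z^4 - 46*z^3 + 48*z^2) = 2*z^5 - 3*z^4 - 47*z^3 + 48*z^2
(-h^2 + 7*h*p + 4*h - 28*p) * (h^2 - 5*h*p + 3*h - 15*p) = -h^4 + 12*h^3*p + h^3 - 35*h^2*p^2 - 12*h^2*p + 12*h^2 + 35*h*p^2 - 144*h*p + 420*p^2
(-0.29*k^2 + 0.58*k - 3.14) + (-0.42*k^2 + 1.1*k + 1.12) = -0.71*k^2 + 1.68*k - 2.02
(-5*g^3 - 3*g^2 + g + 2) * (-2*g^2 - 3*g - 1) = 10*g^5 + 21*g^4 + 12*g^3 - 4*g^2 - 7*g - 2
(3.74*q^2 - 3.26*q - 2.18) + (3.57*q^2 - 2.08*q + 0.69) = 7.31*q^2 - 5.34*q - 1.49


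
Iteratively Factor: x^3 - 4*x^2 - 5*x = (x)*(x^2 - 4*x - 5) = x*(x - 5)*(x + 1)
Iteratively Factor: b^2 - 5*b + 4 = (b - 1)*(b - 4)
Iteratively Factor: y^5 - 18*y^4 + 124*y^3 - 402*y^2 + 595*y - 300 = (y - 5)*(y^4 - 13*y^3 + 59*y^2 - 107*y + 60) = (y - 5)*(y - 1)*(y^3 - 12*y^2 + 47*y - 60) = (y - 5)*(y - 3)*(y - 1)*(y^2 - 9*y + 20) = (y - 5)^2*(y - 3)*(y - 1)*(y - 4)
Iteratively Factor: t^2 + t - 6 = (t - 2)*(t + 3)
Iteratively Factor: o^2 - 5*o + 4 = (o - 1)*(o - 4)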